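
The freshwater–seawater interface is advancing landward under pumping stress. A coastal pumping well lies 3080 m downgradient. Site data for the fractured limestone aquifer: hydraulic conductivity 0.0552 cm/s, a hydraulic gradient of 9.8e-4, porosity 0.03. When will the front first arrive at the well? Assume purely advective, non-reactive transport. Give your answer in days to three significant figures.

1980 days

K = 0.0552 cm/s × 864 = 47.69 m/d
Specific discharge q = 47.69 × 9.8e-4 = 0.04674 m/d
v_s = q/n_e = 0.04674/0.03 = 1.558 m/d
t = L / v = 3080 / 1.558 = 1977 d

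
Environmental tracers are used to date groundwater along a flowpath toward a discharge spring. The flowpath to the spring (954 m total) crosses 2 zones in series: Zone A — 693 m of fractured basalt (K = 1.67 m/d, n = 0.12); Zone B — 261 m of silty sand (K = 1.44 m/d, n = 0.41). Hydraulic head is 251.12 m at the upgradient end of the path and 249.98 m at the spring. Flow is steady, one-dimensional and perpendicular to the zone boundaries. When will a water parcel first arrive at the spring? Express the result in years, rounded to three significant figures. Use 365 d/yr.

272 years

Total head drop ΔH = 251.12 − 249.98 = 1.14 m
Steady 1-D flow in series ⇒ the Darcy flux q is identical in every zone and the zone head losses add (resistances L/K in series).
Σ(L/K) = 693/1.67 + 261/1.44 = 415.0 + 181.3 = 596.2 d
q = ΔH / Σ(L/K) = 1.14 / 596.2 = 0.001912 m/d (same in every zone)
Zone A: v = q/n = 0.001912/0.12 = 0.01593 m/d → t_A = 693/0.01593 = 43490 d
Zone B: v = q/n = 0.001912/0.41 = 0.004664 m/d → t_B = 261/0.004664 = 55970 d
Total t = 43490 + 55970 = 99460 d
   = 99460 / 365 = 272 yr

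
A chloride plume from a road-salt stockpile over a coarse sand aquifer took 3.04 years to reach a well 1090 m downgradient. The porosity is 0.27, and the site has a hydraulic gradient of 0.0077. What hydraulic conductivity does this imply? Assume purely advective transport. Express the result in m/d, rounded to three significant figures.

t = 3.04 years = 1110 d
v = L / t = 1090 / 1110 = 0.9823 m/d
K = v · n / i = 0.9823 × 0.27 / 0.0077 = 34.4 m/d

34.4 m/d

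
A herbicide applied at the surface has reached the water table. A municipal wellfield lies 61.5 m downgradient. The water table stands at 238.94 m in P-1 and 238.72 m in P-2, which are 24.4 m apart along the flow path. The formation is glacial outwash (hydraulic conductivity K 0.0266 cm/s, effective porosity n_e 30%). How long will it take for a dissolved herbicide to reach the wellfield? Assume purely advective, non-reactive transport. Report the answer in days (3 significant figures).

89.0 days

Hydraulic gradient i = (238.94 − 238.72) / 24.4 = 0.22 / 24.4 = 0.009016
K = 0.0266 cm/s × 864 = 22.98 m/d
Specific discharge q = 22.98 × 0.009016 = 0.2072 m/d
v_s = q/n_e = 0.2072/0.30 = 0.6907 m/d
t = L / v = 61.5 / 0.6907 = 89.04 d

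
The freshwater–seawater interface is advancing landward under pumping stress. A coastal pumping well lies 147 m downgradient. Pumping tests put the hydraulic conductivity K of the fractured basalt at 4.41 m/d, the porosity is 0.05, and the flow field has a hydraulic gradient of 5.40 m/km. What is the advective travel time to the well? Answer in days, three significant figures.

309 days

Darcy flux q = K·i = 4.41 × 0.0054 = 0.02381 m/d
Average linear velocity = 0.02381 / 0.05 = 0.4763 m/d
t = L / v = 147 / 0.4763 = 308.6 d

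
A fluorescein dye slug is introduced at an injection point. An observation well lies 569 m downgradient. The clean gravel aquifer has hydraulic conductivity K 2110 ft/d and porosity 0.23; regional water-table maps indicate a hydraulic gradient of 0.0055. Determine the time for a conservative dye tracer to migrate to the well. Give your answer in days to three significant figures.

K = 2110 ft/d × 0.3048 = 643.1 m/d
q = Ki = 643.1 × 0.0055 = 3.537 m/d
Seepage velocity v = q / n = 3.537 / 0.23 = 15.38 m/d
t = L / v = 569 / 15.38 = 37.00 d

37.0 days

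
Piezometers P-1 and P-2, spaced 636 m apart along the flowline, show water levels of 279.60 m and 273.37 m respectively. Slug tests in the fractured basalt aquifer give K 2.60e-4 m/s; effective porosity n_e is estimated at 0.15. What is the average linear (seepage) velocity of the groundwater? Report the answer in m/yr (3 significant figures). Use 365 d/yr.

535 m/yr

Hydraulic gradient i = (279.60 − 273.37) / 636 = 6.23 / 636 = 0.009796
K = 2.60e-4 m/s × 86400 s/d = 22.46 m/d
Specific discharge q = 22.46 × 0.009796 = 0.2200 m/d
v_s = q/n_e = 0.2200/0.15 = 1.467 m/d
   = 1.467 × 365 = 535 m/yr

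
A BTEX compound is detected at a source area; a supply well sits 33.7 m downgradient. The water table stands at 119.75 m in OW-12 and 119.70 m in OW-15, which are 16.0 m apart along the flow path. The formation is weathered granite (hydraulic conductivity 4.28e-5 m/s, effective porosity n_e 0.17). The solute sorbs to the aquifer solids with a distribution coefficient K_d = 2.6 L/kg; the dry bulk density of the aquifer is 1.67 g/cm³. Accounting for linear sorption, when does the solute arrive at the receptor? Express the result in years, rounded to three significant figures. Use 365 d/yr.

36.0 years

Hydraulic gradient i = (119.75 − 119.70) / 16.0 = 0.05 / 16.0 = 0.003125
K = 4.28e-5 m/s × 86400 s/d = 3.698 m/d
Specific discharge q = 3.698 × 0.003125 = 0.01156 m/d
Seepage velocity v = q / n = 0.01156 / 0.17 = 0.06798 m/d
Retardation R = 1 + ρ_b·K_d/n = 1 + 1.67×2.6/0.17 = 26.54
Contaminant velocity v_c = v/R = 0.06798/26.54 = 0.002561 m/d
t = L/v_c = 33.7/0.002561 = 13160 d
   = 13160/365 = 36.0 yr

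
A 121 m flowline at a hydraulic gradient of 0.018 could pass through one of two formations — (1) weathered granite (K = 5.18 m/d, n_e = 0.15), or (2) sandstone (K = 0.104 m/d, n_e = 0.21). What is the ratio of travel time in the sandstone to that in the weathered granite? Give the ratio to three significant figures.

69.7

Unit 1 (weathered granite): v = 5.18×0.018/0.15 = 0.6216 m/d, t = 121/0.6216 = 194.7 d
Unit 2 (sandstone): v = 0.104×0.018/0.21 = 0.008914 m/d, t = 121/0.008914 = 13570 d
t(sandstone) / t(weathered granite) = 13570/194.7 = 69.7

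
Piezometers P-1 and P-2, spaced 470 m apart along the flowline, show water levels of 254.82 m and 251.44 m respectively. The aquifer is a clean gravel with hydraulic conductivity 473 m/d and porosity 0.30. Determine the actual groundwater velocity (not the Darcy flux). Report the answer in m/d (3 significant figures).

11.3 m/d

Hydraulic gradient i = (254.82 − 251.44) / 470 = 3.38 / 470 = 0.007191
Darcy flux q = K·i = 473 × 0.007191 = 3.402 m/d
v_s = q/n_e = 3.402/0.30 = 11.34 m/d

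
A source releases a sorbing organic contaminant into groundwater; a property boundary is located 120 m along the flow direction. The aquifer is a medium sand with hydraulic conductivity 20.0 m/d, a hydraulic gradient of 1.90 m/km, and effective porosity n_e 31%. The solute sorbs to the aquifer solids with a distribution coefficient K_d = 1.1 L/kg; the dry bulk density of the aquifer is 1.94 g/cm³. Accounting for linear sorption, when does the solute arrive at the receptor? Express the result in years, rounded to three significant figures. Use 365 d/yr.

21.1 years

Specific discharge q = 20.0 × 0.0019 = 0.03800 m/d
Seepage velocity v = q / n = 0.03800 / 0.31 = 0.1226 m/d
Retardation R = 1 + ρ_b·K_d/n = 1 + 1.94×1.1/0.31 = 7.884
Contaminant velocity v_c = v/R = 0.1226/7.884 = 0.01555 m/d
t = L/v_c = 120/0.01555 = 7718 d
   = 7718/365 = 21.1 yr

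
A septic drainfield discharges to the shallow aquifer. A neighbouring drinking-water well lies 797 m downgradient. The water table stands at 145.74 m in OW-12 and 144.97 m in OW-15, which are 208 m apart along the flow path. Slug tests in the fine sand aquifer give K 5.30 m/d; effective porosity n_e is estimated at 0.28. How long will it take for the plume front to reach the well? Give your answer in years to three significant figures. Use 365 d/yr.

Hydraulic gradient i = (145.74 − 144.97) / 208 = 0.77 / 208 = 0.003702
Darcy flux q = K·i = 5.30 × 0.003702 = 0.01962 m/d
v_s = q/n_e = 0.01962/0.28 = 0.07007 m/d
t = L / v = 797 / 0.07007 = 11370 d
   = 11370 / 365 = 31.2 yr

31.2 years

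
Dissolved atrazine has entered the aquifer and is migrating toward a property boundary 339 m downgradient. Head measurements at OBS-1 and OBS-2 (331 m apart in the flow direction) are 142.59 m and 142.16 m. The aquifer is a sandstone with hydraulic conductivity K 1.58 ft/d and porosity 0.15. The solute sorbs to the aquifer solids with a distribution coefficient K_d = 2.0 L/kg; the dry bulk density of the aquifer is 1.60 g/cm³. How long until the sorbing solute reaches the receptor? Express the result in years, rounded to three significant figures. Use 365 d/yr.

Hydraulic gradient i = (142.59 − 142.16) / 331 = 0.43 / 331 = 0.001299
K = 1.58 ft/d × 0.3048 = 0.4816 m/d
Darcy flux q = K·i = 0.4816 × 0.001299 = 6.256e-4 m/d
Seepage velocity v = q / n = 6.256e-4 / 0.15 = 0.004171 m/d
Retardation R = 1 + ρ_b·K_d/n = 1 + 1.60×2.0/0.15 = 22.33
Contaminant velocity v_c = v/R = 0.004171/22.33 = 1.868e-4 m/d
t = L/v_c = 339/1.868e-4 = 1.815e6 d
   = 1.815e6/365 = 4970 yr

4970 years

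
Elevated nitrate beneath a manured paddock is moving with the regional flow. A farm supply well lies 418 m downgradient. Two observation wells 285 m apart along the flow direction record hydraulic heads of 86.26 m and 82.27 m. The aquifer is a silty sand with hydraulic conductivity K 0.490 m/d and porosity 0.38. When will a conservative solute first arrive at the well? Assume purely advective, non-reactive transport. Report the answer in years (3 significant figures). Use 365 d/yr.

Hydraulic gradient i = (86.26 − 82.27) / 285 = 3.99 / 285 = 0.01400
Darcy flux q = K·i = 0.490 × 0.01400 = 0.006860 m/d
v_s = q/n_e = 0.006860/0.38 = 0.01805 m/d
t = L / v = 418 / 0.01805 = 23150 d
   = 23150 / 365 = 63.4 yr

63.4 years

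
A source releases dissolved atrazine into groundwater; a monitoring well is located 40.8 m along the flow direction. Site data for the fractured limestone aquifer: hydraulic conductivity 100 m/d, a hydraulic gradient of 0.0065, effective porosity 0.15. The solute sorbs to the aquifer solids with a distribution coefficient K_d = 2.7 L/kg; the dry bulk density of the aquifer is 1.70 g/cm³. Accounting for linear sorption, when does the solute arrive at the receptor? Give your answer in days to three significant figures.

Darcy flux q = K·i = 100 × 0.0065 = 0.6500 m/d
v_s = q/n_e = 0.6500/0.15 = 4.333 m/d
Retardation R = 1 + ρ_b·K_d/n = 1 + 1.70×2.7/0.15 = 31.60
Contaminant velocity v_c = v/R = 4.333/31.60 = 0.1371 m/d
t = L/v_c = 40.8/0.1371 = 297.5 d

298 days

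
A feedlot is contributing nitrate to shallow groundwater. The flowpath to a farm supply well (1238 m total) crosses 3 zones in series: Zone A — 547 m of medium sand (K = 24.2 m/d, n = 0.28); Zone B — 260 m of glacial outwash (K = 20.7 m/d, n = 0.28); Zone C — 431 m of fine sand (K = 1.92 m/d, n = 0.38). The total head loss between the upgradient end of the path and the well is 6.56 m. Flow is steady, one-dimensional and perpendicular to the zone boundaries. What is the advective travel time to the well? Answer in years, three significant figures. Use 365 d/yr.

Steady 1-D flow in series ⇒ the Darcy flux q is identical in every zone and the zone head losses add (resistances L/K in series).
Σ(L/K) = 547/24.2 + 260/20.7 + 431/1.92 = 22.60 + 12.56 + 224.5 = 259.6 d
q = ΔH / Σ(L/K) = 6.56 / 259.6 = 0.02527 m/d (same in every zone)
Zone A: v = q/n = 0.02527/0.28 = 0.09023 m/d → t_A = 547/0.09023 = 6062 d
Zone B: v = q/n = 0.02527/0.28 = 0.09023 m/d → t_B = 260/0.09023 = 2881 d
Zone C: v = q/n = 0.02527/0.38 = 0.06649 m/d → t_C = 431/0.06649 = 6482 d
Total t = 6062 + 2881 + 6482 = 15430 d
   = 15430 / 365 = 42.3 yr

42.3 years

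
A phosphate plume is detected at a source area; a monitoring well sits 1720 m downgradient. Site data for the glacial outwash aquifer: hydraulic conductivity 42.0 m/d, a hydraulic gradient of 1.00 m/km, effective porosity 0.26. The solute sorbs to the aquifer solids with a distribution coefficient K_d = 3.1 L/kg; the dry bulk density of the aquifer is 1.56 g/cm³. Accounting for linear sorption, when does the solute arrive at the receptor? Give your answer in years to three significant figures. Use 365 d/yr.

572 years

q = Ki = 42.0 × 0.0010 = 0.04200 m/d
Seepage velocity v = q / n = 0.04200 / 0.26 = 0.1615 m/d
Retardation R = 1 + ρ_b·K_d/n = 1 + 1.56×3.1/0.26 = 19.60
Contaminant velocity v_c = v/R = 0.1615/19.60 = 0.008242 m/d
t = L/v_c = 1720/0.008242 = 208700 d
   = 208700/365 = 572 yr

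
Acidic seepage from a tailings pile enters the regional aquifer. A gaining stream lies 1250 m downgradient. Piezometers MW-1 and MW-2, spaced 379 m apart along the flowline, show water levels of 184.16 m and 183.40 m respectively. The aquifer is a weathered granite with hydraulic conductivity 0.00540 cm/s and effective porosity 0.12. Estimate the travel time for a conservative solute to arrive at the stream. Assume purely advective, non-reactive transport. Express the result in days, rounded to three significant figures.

16000 days

Hydraulic gradient i = (184.16 − 183.40) / 379 = 0.76 / 379 = 0.002005
K = 0.00540 cm/s × 864 = 4.666 m/d
q = Ki = 4.666 × 0.002005 = 0.009356 m/d
v_s = q/n_e = 0.009356/0.12 = 0.07797 m/d
t = L / v = 1250 / 0.07797 = 16030 d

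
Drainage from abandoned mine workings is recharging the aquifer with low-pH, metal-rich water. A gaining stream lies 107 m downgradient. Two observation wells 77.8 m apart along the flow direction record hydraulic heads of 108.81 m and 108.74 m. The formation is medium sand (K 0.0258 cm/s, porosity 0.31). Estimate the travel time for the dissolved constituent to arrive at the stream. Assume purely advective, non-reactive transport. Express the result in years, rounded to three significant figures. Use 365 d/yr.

Hydraulic gradient i = (108.81 − 108.74) / 77.8 = 0.07 / 77.8 = 8.997e-4
K = 0.0258 cm/s × 864 = 22.29 m/d
Specific discharge q = 22.29 × 8.997e-4 = 0.02006 m/d
Seepage velocity v = q / n = 0.02006 / 0.31 = 0.06470 m/d
t = L / v = 107 / 0.06470 = 1654 d
   = 1654 / 365 = 4.53 yr

4.53 years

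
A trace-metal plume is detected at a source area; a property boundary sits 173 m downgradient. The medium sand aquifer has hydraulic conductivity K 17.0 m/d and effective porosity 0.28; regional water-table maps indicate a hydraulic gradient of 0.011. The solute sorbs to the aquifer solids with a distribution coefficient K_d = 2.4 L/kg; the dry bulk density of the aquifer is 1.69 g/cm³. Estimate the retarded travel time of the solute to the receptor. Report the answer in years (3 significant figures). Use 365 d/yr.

Specific discharge q = 17.0 × 0.011 = 0.1870 m/d
v = Ki/n = 17.0·0.011/0.28 = 0.6679 m/d
Retardation R = 1 + ρ_b·K_d/n = 1 + 1.69×2.4/0.28 = 15.49
Contaminant velocity v_c = v/R = 0.6679/15.49 = 0.04313 m/d
t = L/v_c = 173/0.04313 = 4011 d
   = 4011/365 = 11.0 yr

11.0 years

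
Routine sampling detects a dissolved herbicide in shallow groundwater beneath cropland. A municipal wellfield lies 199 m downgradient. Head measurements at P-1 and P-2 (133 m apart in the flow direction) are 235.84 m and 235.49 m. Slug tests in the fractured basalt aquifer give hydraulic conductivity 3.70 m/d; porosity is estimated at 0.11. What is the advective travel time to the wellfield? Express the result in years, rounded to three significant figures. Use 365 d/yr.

Hydraulic gradient i = (235.84 − 235.49) / 133 = 0.35 / 133 = 0.002632
Darcy flux q = K·i = 3.70 × 0.002632 = 0.009737 m/d
Seepage velocity v = q / n = 0.009737 / 0.11 = 0.08852 m/d
t = L / v = 199 / 0.08852 = 2248 d
   = 2248 / 365 = 6.16 yr

6.16 years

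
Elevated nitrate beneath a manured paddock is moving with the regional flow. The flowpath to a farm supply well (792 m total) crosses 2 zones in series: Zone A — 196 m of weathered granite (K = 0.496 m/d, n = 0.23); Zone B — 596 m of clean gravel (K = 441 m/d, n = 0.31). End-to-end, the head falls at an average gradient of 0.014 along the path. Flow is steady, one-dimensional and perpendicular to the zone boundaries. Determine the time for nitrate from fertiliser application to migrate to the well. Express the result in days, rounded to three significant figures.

Steady 1-D flow in series ⇒ the Darcy flux q is identical in every zone and the zone head losses add (resistances L/K in series).
Σ(L/K) = 196/0.496 + 596/441 = 395.2 + 1.351 = 396.5 d
K_eq = L_total / Σ(L/K) = 792 / 396.5 = 1.997 m/d
q = K_eq · i = 1.997 × 0.014 = 0.02796 m/d (same in every zone)
Zone A: v = q/n = 0.02796/0.23 = 0.1216 m/d → t_A = 196/0.1216 = 1612 d
Zone B: v = q/n = 0.02796/0.31 = 0.09021 m/d → t_B = 596/0.09021 = 6607 d
Total t = 1612 + 6607 = 8219 d

8220 days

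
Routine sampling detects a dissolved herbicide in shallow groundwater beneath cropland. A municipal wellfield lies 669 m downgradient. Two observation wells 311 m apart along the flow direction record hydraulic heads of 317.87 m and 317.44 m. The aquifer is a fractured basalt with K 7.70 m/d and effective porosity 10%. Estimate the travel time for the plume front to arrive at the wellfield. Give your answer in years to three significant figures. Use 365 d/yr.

Hydraulic gradient i = (317.87 − 317.44) / 311 = 0.43 / 311 = 0.001383
q = Ki = 7.70 × 0.001383 = 0.01065 m/d
Seepage velocity v = q / n = 0.01065 / 0.10 = 0.1065 m/d
t = L / v = 669 / 0.1065 = 6284 d
   = 6284 / 365 = 17.2 yr

17.2 years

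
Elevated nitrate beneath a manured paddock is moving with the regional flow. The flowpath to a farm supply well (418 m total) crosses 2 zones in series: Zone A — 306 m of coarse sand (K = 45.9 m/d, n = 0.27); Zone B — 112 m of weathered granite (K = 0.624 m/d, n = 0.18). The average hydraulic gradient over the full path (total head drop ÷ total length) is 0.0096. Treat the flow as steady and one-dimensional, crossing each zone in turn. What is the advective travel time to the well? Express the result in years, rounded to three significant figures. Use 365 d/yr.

13.1 years

For zones in series the flux q is common to all zones; the equivalent conductivity is the harmonic (thickness-weighted) mean, K_eq = L_total / Σ(L_j/K_j).
Σ(L/K) = 306/45.9 + 112/0.624 = 6.667 + 179.5 = 186.2 d
K_eq = L_total / Σ(L/K) = 418 / 186.2 = 2.245 m/d
q = K_eq · i = 2.245 × 0.0096 = 0.02156 m/d (same in every zone)
Zone A: v = q/n = 0.02156/0.27 = 0.07984 m/d → t_A = 306/0.07984 = 3833 d
Zone B: v = q/n = 0.02156/0.18 = 0.1198 m/d → t_B = 112/0.1198 = 935.2 d
Total t = 3833 + 935.2 = 4768 d
   = 4768 / 365 = 13.1 yr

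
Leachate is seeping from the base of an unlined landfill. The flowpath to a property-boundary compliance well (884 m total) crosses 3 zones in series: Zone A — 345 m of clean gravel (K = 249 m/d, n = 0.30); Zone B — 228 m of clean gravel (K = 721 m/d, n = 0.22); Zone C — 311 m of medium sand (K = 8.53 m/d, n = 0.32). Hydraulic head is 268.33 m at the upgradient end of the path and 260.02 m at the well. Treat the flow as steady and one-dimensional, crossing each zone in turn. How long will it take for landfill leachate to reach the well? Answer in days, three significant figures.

1160 days

Total head drop ΔH = 268.33 − 260.02 = 8.31 m
Steady 1-D flow in series ⇒ the Darcy flux q is identical in every zone and the zone head losses add (resistances L/K in series).
Σ(L/K) = 345/249 + 228/721 + 311/8.53 = 1.386 + 0.3162 + 36.46 = 38.16 d
q = ΔH / Σ(L/K) = 8.31 / 38.16 = 0.2178 m/d (same in every zone)
Zone A: v = q/n = 0.2178/0.30 = 0.7259 m/d → t_A = 345/0.7259 = 475.3 d
Zone B: v = q/n = 0.2178/0.22 = 0.9898 m/d → t_B = 228/0.9898 = 230.3 d
Zone C: v = q/n = 0.2178/0.32 = 0.6805 m/d → t_C = 311/0.6805 = 457.0 d
Total t = 475.3 + 230.3 + 457.0 = 1163 d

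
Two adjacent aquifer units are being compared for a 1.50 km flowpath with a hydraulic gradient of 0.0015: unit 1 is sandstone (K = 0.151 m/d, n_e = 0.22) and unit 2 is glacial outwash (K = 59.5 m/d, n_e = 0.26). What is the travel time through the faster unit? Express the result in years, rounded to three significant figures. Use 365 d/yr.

Unit 1 (sandstone): v = 0.151×0.0015/0.22 = 0.001030 m/d, t = 1500/0.001030 = 1.457e6 d
Unit 2 (glacial outwash): v = 59.5×0.0015/0.26 = 0.3433 m/d, t = 1500/0.3433 = 4370 d
Faster: 4370 d / 365 = 12.0 yr

12.0 years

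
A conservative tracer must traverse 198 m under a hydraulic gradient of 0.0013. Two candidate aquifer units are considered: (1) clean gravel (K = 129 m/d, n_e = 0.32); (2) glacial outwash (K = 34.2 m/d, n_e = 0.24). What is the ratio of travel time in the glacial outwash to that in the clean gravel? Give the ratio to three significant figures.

Unit 1 (clean gravel): v = 129×0.0013/0.32 = 0.5241 m/d, t = 198/0.5241 = 377.8 d
Unit 2 (glacial outwash): v = 34.2×0.0013/0.24 = 0.1853 m/d, t = 198/0.1853 = 1069 d
t(glacial outwash) / t(clean gravel) = 1069/377.8 = 2.83

2.83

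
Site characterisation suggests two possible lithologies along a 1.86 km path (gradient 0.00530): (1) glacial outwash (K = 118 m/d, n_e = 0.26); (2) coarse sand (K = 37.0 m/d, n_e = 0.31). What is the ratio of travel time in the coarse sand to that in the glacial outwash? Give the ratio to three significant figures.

3.80

Unit 1 (glacial outwash): v = 118×0.0053/0.26 = 2.405 m/d, t = 1860/2.405 = 773.3 d
Unit 2 (coarse sand): v = 37.0×0.0053/0.31 = 0.6326 m/d, t = 1860/0.6326 = 2940 d
t(coarse sand) / t(glacial outwash) = 2940/773.3 = 3.80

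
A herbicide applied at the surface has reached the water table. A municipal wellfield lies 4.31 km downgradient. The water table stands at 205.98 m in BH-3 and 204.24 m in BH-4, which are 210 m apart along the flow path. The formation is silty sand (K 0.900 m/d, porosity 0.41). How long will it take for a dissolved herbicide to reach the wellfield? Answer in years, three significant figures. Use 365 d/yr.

Hydraulic gradient i = (205.98 − 204.24) / 210 = 1.74 / 210 = 0.008286
Darcy flux q = K·i = 0.900 × 0.008286 = 0.007457 m/d
v_s = q/n_e = 0.007457/0.41 = 0.01819 m/d
L = 4.31 km = 4310 m
t = L / v = 4310 / 0.01819 = 237000 d
   = 237000 / 365 = 649 yr

649 years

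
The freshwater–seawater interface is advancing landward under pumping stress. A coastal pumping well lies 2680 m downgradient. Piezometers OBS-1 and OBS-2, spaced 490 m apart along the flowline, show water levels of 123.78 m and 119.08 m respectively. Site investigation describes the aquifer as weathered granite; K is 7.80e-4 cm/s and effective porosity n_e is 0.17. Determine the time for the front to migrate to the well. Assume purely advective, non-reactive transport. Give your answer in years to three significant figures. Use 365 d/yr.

193 years

Hydraulic gradient i = (123.78 − 119.08) / 490 = 4.70 / 490 = 0.009592
K = 7.80e-4 cm/s × 864 = 0.6739 m/d
q = Ki = 0.6739 × 0.009592 = 0.006464 m/d
Average linear velocity = 0.006464 / 0.17 = 0.03802 m/d
t = L / v = 2680 / 0.03802 = 70480 d
   = 70480 / 365 = 193 yr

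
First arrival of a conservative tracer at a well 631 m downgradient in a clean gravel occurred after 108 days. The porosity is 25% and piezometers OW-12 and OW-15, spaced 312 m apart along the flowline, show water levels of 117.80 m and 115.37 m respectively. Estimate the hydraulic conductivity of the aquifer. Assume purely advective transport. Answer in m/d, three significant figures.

Hydraulic gradient i = (117.80 − 115.37) / 312 = 2.43 / 312 = 0.007788
v = L / t = 631 / 108 = 5.843 m/d
K = v · n / i = 5.843 × 0.25 / 0.007788 = 188 m/d

188 m/d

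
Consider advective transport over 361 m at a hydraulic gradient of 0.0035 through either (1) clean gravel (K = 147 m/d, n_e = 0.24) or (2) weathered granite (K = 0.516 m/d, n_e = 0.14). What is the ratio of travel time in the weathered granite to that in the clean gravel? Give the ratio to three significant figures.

Unit 1 (clean gravel): v = 147×0.0035/0.24 = 2.144 m/d, t = 361/2.144 = 168.4 d
Unit 2 (weathered granite): v = 0.516×0.0035/0.14 = 0.01290 m/d, t = 361/0.01290 = 27980 d
t(weathered granite) / t(clean gravel) = 27980/168.4 = 166

166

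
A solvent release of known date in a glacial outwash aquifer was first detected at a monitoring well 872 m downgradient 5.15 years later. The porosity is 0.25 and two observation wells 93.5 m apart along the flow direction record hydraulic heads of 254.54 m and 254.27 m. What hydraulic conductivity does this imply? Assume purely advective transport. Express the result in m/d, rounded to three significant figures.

40.2 m/d

Hydraulic gradient i = (254.54 − 254.27) / 93.5 = 0.27 / 93.5 = 0.002888
t = 5.15 years = 1880 d
v = L / t = 872 / 1880 = 0.4639 m/d
K = v · n / i = 0.4639 × 0.25 / 0.002888 = 40.2 m/d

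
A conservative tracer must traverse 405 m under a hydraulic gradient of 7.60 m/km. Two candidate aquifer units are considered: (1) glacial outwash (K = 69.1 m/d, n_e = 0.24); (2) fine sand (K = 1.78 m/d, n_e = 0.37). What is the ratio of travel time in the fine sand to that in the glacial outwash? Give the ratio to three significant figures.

Unit 1 (glacial outwash): v = 69.1×0.0076/0.24 = 2.188 m/d, t = 405/2.188 = 185.1 d
Unit 2 (fine sand): v = 1.78×0.0076/0.37 = 0.03656 m/d, t = 405/0.03656 = 11080 d
t(fine sand) / t(glacial outwash) = 11080/185.1 = 59.8

59.8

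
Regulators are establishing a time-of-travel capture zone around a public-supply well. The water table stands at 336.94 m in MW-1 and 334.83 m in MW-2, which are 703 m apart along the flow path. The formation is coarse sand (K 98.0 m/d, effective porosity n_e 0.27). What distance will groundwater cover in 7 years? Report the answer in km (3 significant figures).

2.78 km

Hydraulic gradient i = (336.94 − 334.83) / 703 = 2.11 / 703 = 0.003001
q = Ki = 98.0 × 0.003001 = 0.2941 m/d
Average linear velocity = 0.2941 / 0.27 = 1.089 m/d
T = 7 yr × 365 = 2555 d
L = v × T = 1.089 × 2555 = 2783 m
   = 2.78 km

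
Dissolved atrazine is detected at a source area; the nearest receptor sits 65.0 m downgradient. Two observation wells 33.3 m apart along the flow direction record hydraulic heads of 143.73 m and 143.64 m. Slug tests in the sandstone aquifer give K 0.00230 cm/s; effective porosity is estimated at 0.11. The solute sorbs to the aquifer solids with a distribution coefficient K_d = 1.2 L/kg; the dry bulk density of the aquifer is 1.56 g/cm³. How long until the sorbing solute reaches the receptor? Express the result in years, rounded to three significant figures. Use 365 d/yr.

Hydraulic gradient i = (143.73 − 143.64) / 33.3 = 0.09 / 33.3 = 0.002703
K = 0.00230 cm/s × 864 = 1.987 m/d
Specific discharge q = 1.987 × 0.002703 = 0.005371 m/d
v_s = q/n_e = 0.005371/0.11 = 0.04883 m/d
Retardation R = 1 + ρ_b·K_d/n = 1 + 1.56×1.2/0.11 = 18.02
Contaminant velocity v_c = v/R = 0.04883/18.02 = 0.002710 m/d
t = L/v_c = 65.0/0.002710 = 23990 d
   = 23990/365 = 65.7 yr

65.7 years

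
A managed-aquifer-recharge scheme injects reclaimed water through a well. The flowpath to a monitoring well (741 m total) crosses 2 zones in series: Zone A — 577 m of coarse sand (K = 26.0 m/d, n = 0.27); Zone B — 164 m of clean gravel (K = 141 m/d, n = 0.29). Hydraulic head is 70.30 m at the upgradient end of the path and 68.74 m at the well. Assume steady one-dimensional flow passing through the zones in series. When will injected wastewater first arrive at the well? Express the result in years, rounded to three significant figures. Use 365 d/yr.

8.34 years

Total head drop ΔH = 70.30 − 68.74 = 1.56 m
Steady 1-D flow in series ⇒ the Darcy flux q is identical in every zone and the zone head losses add (resistances L/K in series).
Σ(L/K) = 577/26.0 + 164/141 = 22.19 + 1.163 = 23.36 d
q = ΔH / Σ(L/K) = 1.56 / 23.36 = 0.06679 m/d (same in every zone)
Zone A: v = q/n = 0.06679/0.27 = 0.2474 m/d → t_A = 577/0.2474 = 2332 d
Zone B: v = q/n = 0.06679/0.29 = 0.2303 m/d → t_B = 164/0.2303 = 712.0 d
Total t = 2332 + 712.0 = 3044 d
   = 3044 / 365 = 8.34 yr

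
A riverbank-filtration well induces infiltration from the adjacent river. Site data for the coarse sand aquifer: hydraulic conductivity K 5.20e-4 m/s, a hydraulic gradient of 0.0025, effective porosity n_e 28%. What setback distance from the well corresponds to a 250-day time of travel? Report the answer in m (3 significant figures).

K = 5.20e-4 m/s × 86400 s/d = 44.93 m/d
Specific discharge q = 44.93 × 0.0025 = 0.1123 m/d
v_s = q/n_e = 0.1123/0.28 = 0.4011 m/d
L = v × T = 0.4011 × 250 = 100.3 m

100 m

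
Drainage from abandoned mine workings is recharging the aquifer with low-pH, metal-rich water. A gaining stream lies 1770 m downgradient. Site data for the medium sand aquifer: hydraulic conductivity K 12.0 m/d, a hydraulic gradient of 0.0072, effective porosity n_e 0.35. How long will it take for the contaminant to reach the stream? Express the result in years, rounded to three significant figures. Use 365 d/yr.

19.6 years

Darcy flux q = K·i = 12.0 × 0.0072 = 0.08640 m/d
v = Ki/n = 12.0·0.0072/0.35 = 0.2469 m/d
t = L / v = 1770 / 0.2469 = 7170 d
   = 7170 / 365 = 19.6 yr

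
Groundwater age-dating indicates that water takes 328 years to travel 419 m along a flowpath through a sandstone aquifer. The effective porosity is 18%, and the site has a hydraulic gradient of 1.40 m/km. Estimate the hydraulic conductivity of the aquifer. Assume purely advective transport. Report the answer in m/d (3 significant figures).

t = 328 years = 119700 d
v = L / t = 419 / 119700 = 0.003500 m/d
K = v · n / i = 0.003500 × 0.18 / 0.0014 = 0.450 m/d

0.450 m/d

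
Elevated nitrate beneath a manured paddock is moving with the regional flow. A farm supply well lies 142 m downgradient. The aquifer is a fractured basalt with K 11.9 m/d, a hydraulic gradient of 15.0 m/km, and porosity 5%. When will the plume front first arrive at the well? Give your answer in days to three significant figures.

Darcy flux q = K·i = 11.9 × 0.015 = 0.1785 m/d
v_s = q/n_e = 0.1785/0.05 = 3.570 m/d
t = L / v = 142 / 3.570 = 39.78 d

39.8 days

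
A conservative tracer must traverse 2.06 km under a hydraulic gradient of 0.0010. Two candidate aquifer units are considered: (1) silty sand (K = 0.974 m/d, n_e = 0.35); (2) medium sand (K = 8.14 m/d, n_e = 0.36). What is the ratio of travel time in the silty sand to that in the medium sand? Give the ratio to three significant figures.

8.13

Unit 1 (silty sand): v = 0.974×0.0010/0.35 = 0.002783 m/d, t = 2060/0.002783 = 740200 d
Unit 2 (medium sand): v = 8.14×0.0010/0.36 = 0.02261 m/d, t = 2060/0.02261 = 91110 d
t(silty sand) / t(medium sand) = 740200/91110 = 8.13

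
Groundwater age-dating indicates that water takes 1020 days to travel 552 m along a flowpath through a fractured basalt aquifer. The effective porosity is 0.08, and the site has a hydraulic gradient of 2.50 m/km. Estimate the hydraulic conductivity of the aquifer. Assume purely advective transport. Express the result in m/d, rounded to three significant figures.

v = L / t = 552 / 1020 = 0.5412 m/d
K = v · n / i = 0.5412 × 0.08 / 0.0025 = 17.3 m/d

17.3 m/d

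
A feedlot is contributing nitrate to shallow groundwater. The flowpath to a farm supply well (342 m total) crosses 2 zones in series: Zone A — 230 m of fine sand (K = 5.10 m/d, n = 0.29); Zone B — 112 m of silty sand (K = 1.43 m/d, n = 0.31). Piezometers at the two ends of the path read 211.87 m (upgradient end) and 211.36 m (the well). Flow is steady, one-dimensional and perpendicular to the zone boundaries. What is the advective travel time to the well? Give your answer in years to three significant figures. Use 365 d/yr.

Total head drop ΔH = 211.87 − 211.36 = 0.51 m
Continuity: the same q passes through each zone, so ΔH = q·Σ(L_j/K_j) — the zones act as resistances in series.
Σ(L/K) = 230/5.10 + 112/1.43 = 45.10 + 78.32 = 123.4 d
q = ΔH / Σ(L/K) = 0.51 / 123.4 = 0.004132 m/d (same in every zone)
Zone A: v = q/n = 0.004132/0.29 = 0.01425 m/d → t_A = 230/0.01425 = 16140 d
Zone B: v = q/n = 0.004132/0.31 = 0.01333 m/d → t_B = 112/0.01333 = 8402 d
Total t = 16140 + 8402 = 24540 d
   = 24540 / 365 = 67.2 yr

67.2 years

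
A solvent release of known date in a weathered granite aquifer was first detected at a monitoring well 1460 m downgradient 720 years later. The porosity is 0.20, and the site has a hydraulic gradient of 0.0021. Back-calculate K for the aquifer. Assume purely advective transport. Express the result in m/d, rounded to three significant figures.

t = 720 years = 262800 d
v = L / t = 1460 / 262800 = 0.005556 m/d
K = v · n / i = 0.005556 × 0.20 / 0.0021 = 0.529 m/d

0.529 m/d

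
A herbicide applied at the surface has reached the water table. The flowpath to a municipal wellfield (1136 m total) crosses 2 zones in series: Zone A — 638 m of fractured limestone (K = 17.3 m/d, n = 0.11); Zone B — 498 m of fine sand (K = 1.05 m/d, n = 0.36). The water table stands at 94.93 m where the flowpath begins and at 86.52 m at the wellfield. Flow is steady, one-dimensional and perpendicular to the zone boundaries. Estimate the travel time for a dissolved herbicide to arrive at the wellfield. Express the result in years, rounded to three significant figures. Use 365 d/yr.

Total head drop ΔH = 94.93 − 86.52 = 8.41 m
Steady 1-D flow in series ⇒ the Darcy flux q is identical in every zone and the zone head losses add (resistances L/K in series).
Σ(L/K) = 638/17.3 + 498/1.05 = 36.88 + 474.3 = 511.2 d
q = ΔH / Σ(L/K) = 8.41 / 511.2 = 0.01645 m/d (same in every zone)
Zone A: v = q/n = 0.01645/0.11 = 0.1496 m/d → t_A = 638/0.1496 = 4266 d
Zone B: v = q/n = 0.01645/0.36 = 0.04570 m/d → t_B = 498/0.04570 = 10900 d
Total t = 4266 + 10900 = 15160 d
   = 15160 / 365 = 41.5 yr

41.5 years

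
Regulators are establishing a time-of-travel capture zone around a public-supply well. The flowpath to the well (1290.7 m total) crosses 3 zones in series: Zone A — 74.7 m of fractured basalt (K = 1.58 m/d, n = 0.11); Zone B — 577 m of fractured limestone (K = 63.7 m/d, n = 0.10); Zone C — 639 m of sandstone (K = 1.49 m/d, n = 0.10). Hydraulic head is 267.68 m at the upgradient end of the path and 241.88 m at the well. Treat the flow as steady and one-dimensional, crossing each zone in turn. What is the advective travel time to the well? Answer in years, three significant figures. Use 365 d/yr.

Total head drop ΔH = 267.68 − 241.88 = 25.80 m
Continuity: the same q passes through each zone, so ΔH = q·Σ(L_j/K_j) — the zones act as resistances in series.
Σ(L/K) = 74.7/1.58 + 577/63.7 + 639/1.49 = 47.28 + 9.058 + 428.9 = 485.2 d
q = ΔH / Σ(L/K) = 25.80 / 485.2 = 0.05317 m/d (same in every zone)
Zone A: v = q/n = 0.05317/0.11 = 0.4834 m/d → t_A = 74.7/0.4834 = 154.5 d
Zone B: v = q/n = 0.05317/0.10 = 0.5317 m/d → t_B = 577/0.5317 = 1085 d
Zone C: v = q/n = 0.05317/0.10 = 0.5317 m/d → t_C = 639/0.5317 = 1202 d
Total t = 154.5 + 1085 + 1202 = 2441 d
   = 2441 / 365 = 6.69 yr

6.69 years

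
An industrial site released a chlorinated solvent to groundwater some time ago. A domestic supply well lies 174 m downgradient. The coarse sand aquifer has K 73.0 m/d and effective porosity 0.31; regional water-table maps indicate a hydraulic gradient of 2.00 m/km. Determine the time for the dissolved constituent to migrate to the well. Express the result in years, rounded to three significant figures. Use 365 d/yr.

1.01 years

Darcy flux q = K·i = 73.0 × 0.0020 = 0.1460 m/d
Average linear velocity = 0.1460 / 0.31 = 0.4710 m/d
t = L / v = 174 / 0.4710 = 369.5 d
   = 369.5 / 365 = 1.01 yr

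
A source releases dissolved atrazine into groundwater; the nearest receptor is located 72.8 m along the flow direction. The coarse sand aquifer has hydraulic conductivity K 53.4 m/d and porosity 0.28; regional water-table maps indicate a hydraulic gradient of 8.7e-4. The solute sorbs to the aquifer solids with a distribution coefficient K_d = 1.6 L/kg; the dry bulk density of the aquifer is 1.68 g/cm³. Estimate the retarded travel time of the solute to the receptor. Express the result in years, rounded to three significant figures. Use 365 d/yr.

Specific discharge q = 53.4 × 8.7e-4 = 0.04646 m/d
v = Ki/n = 53.4·8.7e-4/0.28 = 0.1659 m/d
Retardation R = 1 + ρ_b·K_d/n = 1 + 1.68×1.6/0.28 = 10.60
Contaminant velocity v_c = v/R = 0.1659/10.60 = 0.01565 m/d
t = L/v_c = 72.8/0.01565 = 4651 d
   = 4651/365 = 12.7 yr

12.7 years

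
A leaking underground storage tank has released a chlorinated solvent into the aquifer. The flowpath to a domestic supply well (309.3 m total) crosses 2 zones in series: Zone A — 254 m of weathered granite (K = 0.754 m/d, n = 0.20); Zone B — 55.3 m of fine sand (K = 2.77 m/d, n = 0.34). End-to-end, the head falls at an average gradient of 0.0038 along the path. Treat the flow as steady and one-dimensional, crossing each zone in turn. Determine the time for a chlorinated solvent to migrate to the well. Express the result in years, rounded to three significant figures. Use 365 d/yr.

For zones in series the flux q is common to all zones; the equivalent conductivity is the harmonic (thickness-weighted) mean, K_eq = L_total / Σ(L_j/K_j).
Σ(L/K) = 254/0.754 + 55.3/2.77 = 336.9 + 19.96 = 356.8 d
K_eq = L_total / Σ(L/K) = 309.3 / 356.8 = 0.8668 m/d
q = K_eq · i = 0.8668 × 0.0038 = 0.003294 m/d (same in every zone)
Zone A: v = q/n = 0.003294/0.20 = 0.01647 m/d → t_A = 254/0.01647 = 15420 d
Zone B: v = q/n = 0.003294/0.34 = 0.009688 m/d → t_B = 55.3/0.009688 = 5708 d
Total t = 15420 + 5708 = 21130 d
   = 21130 / 365 = 57.9 yr

57.9 years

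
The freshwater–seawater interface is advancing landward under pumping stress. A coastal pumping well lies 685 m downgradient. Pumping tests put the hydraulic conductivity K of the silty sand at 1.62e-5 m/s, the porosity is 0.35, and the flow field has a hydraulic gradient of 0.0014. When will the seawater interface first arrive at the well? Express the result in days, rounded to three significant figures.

122000 days

K = 1.62e-5 m/s × 86400 s/d = 1.400 m/d
q = Ki = 1.400 × 0.0014 = 0.001960 m/d
v_s = q/n_e = 0.001960/0.35 = 0.005599 m/d
t = L / v = 685 / 0.005599 = 122300 d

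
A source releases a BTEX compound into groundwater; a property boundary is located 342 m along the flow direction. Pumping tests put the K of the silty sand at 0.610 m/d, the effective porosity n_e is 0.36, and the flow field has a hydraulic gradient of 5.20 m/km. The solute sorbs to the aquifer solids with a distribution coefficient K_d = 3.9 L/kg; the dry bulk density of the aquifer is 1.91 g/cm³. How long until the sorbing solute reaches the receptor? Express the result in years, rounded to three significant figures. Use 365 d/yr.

2310 years

q = Ki = 0.610 × 0.0052 = 0.003172 m/d
v = Ki/n = 0.610·0.0052/0.36 = 0.008811 m/d
Retardation R = 1 + ρ_b·K_d/n = 1 + 1.91×3.9/0.36 = 21.69
Contaminant velocity v_c = v/R = 0.008811/21.69 = 4.062e-4 m/d
t = L/v_c = 342/4.062e-4 = 842000 d
   = 842000/365 = 2310 yr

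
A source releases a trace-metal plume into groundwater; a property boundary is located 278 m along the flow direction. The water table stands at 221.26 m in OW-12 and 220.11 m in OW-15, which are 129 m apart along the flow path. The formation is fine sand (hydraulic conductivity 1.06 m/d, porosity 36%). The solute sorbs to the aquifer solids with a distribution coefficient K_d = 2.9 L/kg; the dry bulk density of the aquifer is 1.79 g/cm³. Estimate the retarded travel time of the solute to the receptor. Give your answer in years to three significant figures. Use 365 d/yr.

Hydraulic gradient i = (221.26 − 220.11) / 129 = 1.15 / 129 = 0.008915
Darcy flux q = K·i = 1.06 × 0.008915 = 0.009450 m/d
v = Ki/n = 1.06·0.008915/0.36 = 0.02625 m/d
Retardation R = 1 + ρ_b·K_d/n = 1 + 1.79×2.9/0.36 = 15.42
Contaminant velocity v_c = v/R = 0.02625/15.42 = 0.001702 m/d
t = L/v_c = 278/0.001702 = 163300 d
   = 163300/365 = 447 yr

447 years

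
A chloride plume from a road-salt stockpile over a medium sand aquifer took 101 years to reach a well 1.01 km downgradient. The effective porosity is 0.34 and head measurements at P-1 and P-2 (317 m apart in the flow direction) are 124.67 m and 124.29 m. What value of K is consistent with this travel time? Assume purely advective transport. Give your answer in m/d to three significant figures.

Hydraulic gradient i = (124.67 − 124.29) / 317 = 0.38 / 317 = 0.001199
t = 101 years = 36870 d
L = 1.01 km = 1010 m
v = L / t = 1010 / 36870 = 0.02740 m/d
K = v · n / i = 0.02740 × 0.34 / 0.001199 = 7.77 m/d

7.77 m/d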